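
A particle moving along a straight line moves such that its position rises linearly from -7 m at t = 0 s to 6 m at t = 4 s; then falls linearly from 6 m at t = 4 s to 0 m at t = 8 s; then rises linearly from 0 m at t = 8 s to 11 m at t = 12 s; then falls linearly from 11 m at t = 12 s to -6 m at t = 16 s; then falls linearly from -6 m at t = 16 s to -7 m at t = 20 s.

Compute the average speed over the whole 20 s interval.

Average speed = (total path length)/(elapsed time); on a piecewise-linear x-t graph the path length is Σ|Δx|.
0–4 s: |Δx| = |6 − -7| = 13 m
4–8 s: |Δx| = |0 − 6| = 6 m
8–12 s: |Δx| = |11 − 0| = 11 m
12–16 s: |Δx| = |-6 − 11| = 17 m
16–20 s: |Δx| = |-7 − -6| = 1 m
Total path = 48 m; average speed = 48/20 = 2.4 m/s.

2.4 m/s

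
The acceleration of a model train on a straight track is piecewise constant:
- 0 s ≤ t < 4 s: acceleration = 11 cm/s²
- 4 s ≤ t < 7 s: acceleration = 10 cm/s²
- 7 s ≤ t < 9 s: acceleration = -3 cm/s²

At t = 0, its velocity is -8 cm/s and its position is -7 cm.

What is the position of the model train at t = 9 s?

On each constant-a segment, Δv = aΔt and Δx = v₀Δt + ½aΔt²; chain segment to segment.
0–4 s: v starts -8 cm/s; Δx = -8·4 + ½·11·4² = 56 cm; v ends 36 cm/s.
4–7 s: v starts 36 cm/s; Δx = 36·3 + ½·10·3² = 153 cm; v ends 66 cm/s.
7–9 s: v starts 66 cm/s; Δx = 66·2 + ½·-3·2² = 126 cm; v ends 60 cm/s.
x(9) = -7 + Σ Δx = 328 cm.

328 cm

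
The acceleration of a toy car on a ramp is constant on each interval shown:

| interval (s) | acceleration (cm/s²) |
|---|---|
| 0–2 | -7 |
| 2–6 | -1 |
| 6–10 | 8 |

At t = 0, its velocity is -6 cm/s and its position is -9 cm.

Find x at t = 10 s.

-155 cm

On each constant-a segment, Δv = aΔt and Δx = v₀Δt + ½aΔt²; chain segment to segment.
0–2 s: v starts -6 cm/s; Δx = -6·2 + ½·-7·2² = -26 cm; v ends -20 cm/s.
2–6 s: v starts -20 cm/s; Δx = -20·4 + ½·-1·4² = -88 cm; v ends -24 cm/s.
6–10 s: v starts -24 cm/s; Δx = -24·4 + ½·8·4² = -32 cm; v ends 8 cm/s.
x(10) = -9 + Σ Δx = -155 cm.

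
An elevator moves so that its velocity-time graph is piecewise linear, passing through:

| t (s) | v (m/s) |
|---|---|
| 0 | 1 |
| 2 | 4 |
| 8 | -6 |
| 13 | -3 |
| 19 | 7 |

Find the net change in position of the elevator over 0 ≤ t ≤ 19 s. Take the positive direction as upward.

Displacement is the signed area under the v-t curve.
0–2 s: ½(1 + 4)(2) = 5 m
2–8 s: ½(4 + -6)(6) = -6 m
8–13 s: ½(-6 + -3)(5) = -22.5 m
13–19 s: ½(-3 + 7)(6) = 12 m
Net displacement = -11.5 m

-11.5 m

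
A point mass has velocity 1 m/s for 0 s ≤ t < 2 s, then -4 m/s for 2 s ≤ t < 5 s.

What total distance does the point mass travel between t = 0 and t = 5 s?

14 m

Distance (not displacement) is the total path length: add the absolute areas under v-t.
0–2 s: |1| × 2 = 2 m
2–5 s: |-4| × 3 = 12 m
Total distance = 14 m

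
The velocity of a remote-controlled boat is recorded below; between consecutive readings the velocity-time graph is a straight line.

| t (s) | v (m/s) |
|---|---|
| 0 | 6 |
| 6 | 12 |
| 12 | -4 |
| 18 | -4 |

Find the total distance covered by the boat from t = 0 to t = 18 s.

108 m

Total distance travelled is ∫|v| dt — sum the magnitudes of each area piece.
0–6 s: |½(6 + 12)(6)| = 54 m
6–12 s: v = 0 at t = 10.5 s; triangle areas 27 + 3 = 30 m
12–18 s: |-4| × 6 = 24 m
Total distance = 108 m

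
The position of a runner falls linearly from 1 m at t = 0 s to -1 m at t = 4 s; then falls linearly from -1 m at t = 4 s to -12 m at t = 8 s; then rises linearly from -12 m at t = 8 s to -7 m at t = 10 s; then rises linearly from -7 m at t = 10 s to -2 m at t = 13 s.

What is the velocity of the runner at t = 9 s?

2.5 m/s

Velocity is the slope of the x-t graph on 8–10 s: (-7 − -12)/(10 − 8) = 2.5 m/s.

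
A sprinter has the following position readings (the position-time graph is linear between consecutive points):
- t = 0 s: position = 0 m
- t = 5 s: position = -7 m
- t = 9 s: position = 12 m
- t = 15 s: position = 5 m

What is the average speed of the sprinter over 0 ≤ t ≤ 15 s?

Average speed = (total path length)/(elapsed time); on a piecewise-linear x-t graph the path length is Σ|Δx|.
0–5 s: |Δx| = |-7 − 0| = 7 m
5–9 s: |Δx| = |12 − -7| = 19 m
9–15 s: |Δx| = |5 − 12| = 7 m
Total path = 33 m; average speed = 33/15 = 2.2 m/s.

2.2 m/s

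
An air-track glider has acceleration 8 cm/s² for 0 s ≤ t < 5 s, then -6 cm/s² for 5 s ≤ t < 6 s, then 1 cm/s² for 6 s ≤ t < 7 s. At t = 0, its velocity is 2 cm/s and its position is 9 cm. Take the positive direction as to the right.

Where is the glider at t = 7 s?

On each constant-a segment, Δv = aΔt and Δx = v₀Δt + ½aΔt²; chain segment to segment.
0–5 s: v starts 2 cm/s; Δx = 2·5 + ½·8·5² = 110 cm; v ends 42 cm/s.
5–6 s: v starts 42 cm/s; Δx = 42·1 + ½·-6·1² = 39 cm; v ends 36 cm/s.
6–7 s: v starts 36 cm/s; Δx = 36·1 + ½·1·1² = 36.5 cm; v ends 37 cm/s.
x(7) = 9 + Σ Δx = 194.5 cm.

194.5 cm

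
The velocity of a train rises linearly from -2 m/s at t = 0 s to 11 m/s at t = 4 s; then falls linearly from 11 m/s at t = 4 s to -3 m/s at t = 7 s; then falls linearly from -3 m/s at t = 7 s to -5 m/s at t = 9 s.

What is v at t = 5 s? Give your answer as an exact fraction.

19/3 m/s

On 4–7 s the graph is linear from 11 to -3 m/s: v(5) = 11 + (-3 − 11)·(5 − 4)/(7 − 4) = 19/3 m/s.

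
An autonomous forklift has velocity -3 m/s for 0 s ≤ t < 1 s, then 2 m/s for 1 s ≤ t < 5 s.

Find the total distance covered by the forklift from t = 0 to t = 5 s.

Distance (not displacement) is the total path length: add the absolute areas under v-t.
0–1 s: |-3| × 1 = 3 m
1–5 s: |2| × 4 = 8 m
Total distance = 11 m

11 m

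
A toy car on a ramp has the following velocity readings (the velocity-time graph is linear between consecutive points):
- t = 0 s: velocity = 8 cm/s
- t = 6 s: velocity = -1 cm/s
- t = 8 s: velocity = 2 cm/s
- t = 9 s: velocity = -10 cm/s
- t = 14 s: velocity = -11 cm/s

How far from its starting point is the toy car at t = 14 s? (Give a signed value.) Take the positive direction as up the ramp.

-34.5 cm

Displacement is the signed area under the v-t curve.
0–6 s: ½(8 + -1)(6) = 21 cm
6–8 s: ½(-1 + 2)(2) = 1 cm
8–9 s: ½(2 + -10)(1) = -4 cm
9–14 s: ½(-10 + -11)(5) = -52.5 cm
Net displacement = -34.5 cm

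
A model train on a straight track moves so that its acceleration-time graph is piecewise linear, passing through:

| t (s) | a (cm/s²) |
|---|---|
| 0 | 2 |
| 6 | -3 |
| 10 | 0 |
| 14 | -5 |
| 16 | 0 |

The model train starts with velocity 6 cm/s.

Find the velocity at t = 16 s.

Δv equals the area under the a-t graph; then v = v₀ + Δv.
0–6 s: ½(2 + -3)(6) = -3 cm/s
6–10 s: ½(-3 + 0)(4) = -6 cm/s
10–14 s: ½(0 + -5)(4) = -10 cm/s
14–16 s: ½(-5 + 0)(2) = -5 cm/s
Δv = -24 cm/s, so v(16) = 6 + (-24) = -18 cm/s.

-18 cm/s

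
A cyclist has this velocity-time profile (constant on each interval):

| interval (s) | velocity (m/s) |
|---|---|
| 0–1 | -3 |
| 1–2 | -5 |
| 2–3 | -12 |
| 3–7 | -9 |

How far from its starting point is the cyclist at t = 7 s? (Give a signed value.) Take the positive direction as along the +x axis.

Net displacement equals the area under the velocity-time graph (areas below the axis count negative).
0–1 s: -3 × 1 = -3 m
1–2 s: -5 × 1 = -5 m
2–3 s: -12 × 1 = -12 m
3–7 s: -9 × 4 = -36 m
Net displacement = -56 m

-56 m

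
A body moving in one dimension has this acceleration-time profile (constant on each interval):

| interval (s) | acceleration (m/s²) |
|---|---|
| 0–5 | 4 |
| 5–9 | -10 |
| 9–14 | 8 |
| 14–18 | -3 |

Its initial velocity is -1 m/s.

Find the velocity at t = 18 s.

7 m/s

Δv equals the area under the a-t graph; then v = v₀ + Δv.
0–5 s: 4 × 5 = 20 m/s
5–9 s: -10 × 4 = -40 m/s
9–14 s: 8 × 5 = 40 m/s
14–18 s: -3 × 4 = -12 m/s
Δv = 8 m/s, so v(18) = -1 + (8) = 7 m/s.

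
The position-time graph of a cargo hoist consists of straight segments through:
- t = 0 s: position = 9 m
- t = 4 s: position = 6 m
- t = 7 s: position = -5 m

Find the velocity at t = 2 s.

-0.75 m/s

Velocity is the slope of the x-t graph on 0–4 s: (6 − 9)/(4 − 0) = -0.75 m/s.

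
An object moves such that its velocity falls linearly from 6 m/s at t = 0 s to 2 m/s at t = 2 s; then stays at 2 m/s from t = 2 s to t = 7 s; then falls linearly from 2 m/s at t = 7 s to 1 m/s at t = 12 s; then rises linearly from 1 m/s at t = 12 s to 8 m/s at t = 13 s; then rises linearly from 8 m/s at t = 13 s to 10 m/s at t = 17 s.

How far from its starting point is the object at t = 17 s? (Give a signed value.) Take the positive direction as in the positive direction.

Displacement is the signed area under the v-t curve.
0–2 s: ½(6 + 2)(2) = 8 m
2–7 s: 2 × 5 = 10 m
7–12 s: ½(2 + 1)(5) = 7.5 m
12–13 s: ½(1 + 8)(1) = 4.5 m
13–17 s: ½(8 + 10)(4) = 36 m
Net displacement = 66 m

66 m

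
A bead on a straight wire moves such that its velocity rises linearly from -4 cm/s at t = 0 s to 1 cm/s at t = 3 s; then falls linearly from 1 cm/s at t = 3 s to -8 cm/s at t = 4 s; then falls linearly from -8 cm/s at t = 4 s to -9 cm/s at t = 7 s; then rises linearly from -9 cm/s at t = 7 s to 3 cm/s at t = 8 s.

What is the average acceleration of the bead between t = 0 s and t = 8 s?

Average acceleration = Δv/Δt = (3 − -4)/(8 − 0) = 0.875 cm/s².

0.875 cm/s²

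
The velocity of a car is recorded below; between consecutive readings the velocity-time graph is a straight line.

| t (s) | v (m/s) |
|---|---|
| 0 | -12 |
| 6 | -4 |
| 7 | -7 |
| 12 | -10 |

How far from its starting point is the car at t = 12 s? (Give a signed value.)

-96 m

Net displacement equals the area under the velocity-time graph (areas below the axis count negative).
0–6 s: ½(-12 + -4)(6) = -48 m
6–7 s: ½(-4 + -7)(1) = -5.5 m
7–12 s: ½(-7 + -10)(5) = -42.5 m
Net displacement = -96 m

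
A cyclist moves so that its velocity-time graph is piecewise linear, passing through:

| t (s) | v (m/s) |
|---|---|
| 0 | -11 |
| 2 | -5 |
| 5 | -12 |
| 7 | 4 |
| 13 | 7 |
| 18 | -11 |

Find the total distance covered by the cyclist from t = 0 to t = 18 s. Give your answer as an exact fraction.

Total distance travelled is ∫|v| dt — sum the magnitudes of each area piece.
0–2 s: |½(-11 + -5)(2)| = 16 m
2–5 s: |½(-5 + -12)(3)| = 25.5 m
5–7 s: v = 0 at t = 6.5 s; triangle areas 9 + 1 = 10 m
7–13 s: |½(4 + 7)(6)| = 33 m
13–18 s: v = 0 at t = 269/18 s; triangle areas 245/36 + 605/36 = 425/18 m
Total distance = 973/9 m

973/9 m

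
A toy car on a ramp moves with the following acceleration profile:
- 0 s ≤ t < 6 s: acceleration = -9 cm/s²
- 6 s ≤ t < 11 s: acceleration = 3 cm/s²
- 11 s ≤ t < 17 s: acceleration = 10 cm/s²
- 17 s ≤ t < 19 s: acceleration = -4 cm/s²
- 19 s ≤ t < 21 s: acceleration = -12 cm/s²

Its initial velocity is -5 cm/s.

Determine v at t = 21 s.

Δv equals the area under the a-t graph; then v = v₀ + Δv.
0–6 s: -9 × 6 = -54 cm/s
6–11 s: 3 × 5 = 15 cm/s
11–17 s: 10 × 6 = 60 cm/s
17–19 s: -4 × 2 = -8 cm/s
19–21 s: -12 × 2 = -24 cm/s
Δv = -11 cm/s, so v(21) = -5 + (-11) = -16 cm/s.

-16 cm/s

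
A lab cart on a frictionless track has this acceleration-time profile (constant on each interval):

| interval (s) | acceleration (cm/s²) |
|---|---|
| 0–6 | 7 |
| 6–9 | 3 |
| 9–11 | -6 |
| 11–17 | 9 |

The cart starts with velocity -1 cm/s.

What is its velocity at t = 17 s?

Δv equals the area under the a-t graph; then v = v₀ + Δv.
0–6 s: 7 × 6 = 42 cm/s
6–9 s: 3 × 3 = 9 cm/s
9–11 s: -6 × 2 = -12 cm/s
11–17 s: 9 × 6 = 54 cm/s
Δv = 93 cm/s, so v(17) = -1 + (93) = 92 cm/s.

92 cm/s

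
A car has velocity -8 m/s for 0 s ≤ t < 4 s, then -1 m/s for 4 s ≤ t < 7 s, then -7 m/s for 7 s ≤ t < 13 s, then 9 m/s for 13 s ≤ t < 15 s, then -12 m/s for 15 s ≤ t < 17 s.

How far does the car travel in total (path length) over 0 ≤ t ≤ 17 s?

Distance (not displacement) is the total path length: add the absolute areas under v-t.
0–4 s: |-8| × 4 = 32 m
4–7 s: |-1| × 3 = 3 m
7–13 s: |-7| × 6 = 42 m
13–15 s: |9| × 2 = 18 m
15–17 s: |-12| × 2 = 24 m
Total distance = 119 m

119 m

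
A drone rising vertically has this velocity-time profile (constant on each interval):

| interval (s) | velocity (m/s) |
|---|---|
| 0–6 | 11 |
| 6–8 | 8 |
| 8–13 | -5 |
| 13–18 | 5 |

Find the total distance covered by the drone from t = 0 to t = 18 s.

Total distance travelled is ∫|v| dt — sum the magnitudes of each area piece.
0–6 s: |11| × 6 = 66 m
6–8 s: |8| × 2 = 16 m
8–13 s: |-5| × 5 = 25 m
13–18 s: |5| × 5 = 25 m
Total distance = 132 m

132 m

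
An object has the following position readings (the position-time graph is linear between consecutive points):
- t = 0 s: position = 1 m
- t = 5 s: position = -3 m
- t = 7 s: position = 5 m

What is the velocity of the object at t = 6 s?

4 m/s

Velocity is the slope of the x-t graph on 5–7 s: (5 − -3)/(7 − 5) = 4 m/s.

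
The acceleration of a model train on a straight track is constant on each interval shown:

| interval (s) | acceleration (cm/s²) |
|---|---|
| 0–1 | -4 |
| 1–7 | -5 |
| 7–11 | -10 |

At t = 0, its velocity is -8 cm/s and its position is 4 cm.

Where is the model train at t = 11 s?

On each constant-a segment, Δv = aΔt and Δx = v₀Δt + ½aΔt²; chain segment to segment.
0–1 s: v starts -8 cm/s; Δx = -8·1 + ½·-4·1² = -10 cm; v ends -12 cm/s.
1–7 s: v starts -12 cm/s; Δx = -12·6 + ½·-5·6² = -162 cm; v ends -42 cm/s.
7–11 s: v starts -42 cm/s; Δx = -42·4 + ½·-10·4² = -248 cm; v ends -82 cm/s.
x(11) = 4 + Σ Δx = -416 cm.

-416 cm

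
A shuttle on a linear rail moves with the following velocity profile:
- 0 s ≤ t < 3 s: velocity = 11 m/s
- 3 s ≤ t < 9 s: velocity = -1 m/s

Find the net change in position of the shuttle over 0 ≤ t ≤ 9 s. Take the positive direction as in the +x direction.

27 m

Net displacement equals the area under the velocity-time graph (areas below the axis count negative).
0–3 s: 11 × 3 = 33 m
3–9 s: -1 × 6 = -6 m
Net displacement = 27 m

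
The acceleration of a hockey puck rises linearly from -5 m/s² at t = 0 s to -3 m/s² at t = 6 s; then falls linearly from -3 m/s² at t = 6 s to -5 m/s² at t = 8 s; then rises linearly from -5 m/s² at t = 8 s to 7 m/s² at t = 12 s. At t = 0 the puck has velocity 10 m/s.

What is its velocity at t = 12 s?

Δv equals the area under the a-t graph; then v = v₀ + Δv.
0–6 s: ½(-5 + -3)(6) = -24 m/s
6–8 s: ½(-3 + -5)(2) = -8 m/s
8–12 s: ½(-5 + 7)(4) = 4 m/s
Δv = -28 m/s, so v(12) = 10 + (-28) = -18 m/s.

-18 m/s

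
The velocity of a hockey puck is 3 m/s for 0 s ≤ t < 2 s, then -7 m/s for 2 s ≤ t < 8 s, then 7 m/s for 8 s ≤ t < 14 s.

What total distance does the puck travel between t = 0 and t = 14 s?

Total distance travelled is ∫|v| dt — sum the magnitudes of each area piece.
0–2 s: |3| × 2 = 6 m
2–8 s: |-7| × 6 = 42 m
8–14 s: |7| × 6 = 42 m
Total distance = 90 m

90 m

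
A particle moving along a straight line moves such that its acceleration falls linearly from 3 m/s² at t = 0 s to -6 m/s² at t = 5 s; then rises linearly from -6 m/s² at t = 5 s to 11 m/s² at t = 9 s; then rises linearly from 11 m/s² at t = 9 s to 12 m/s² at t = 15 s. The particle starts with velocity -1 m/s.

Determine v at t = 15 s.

Δv equals the area under the a-t graph; then v = v₀ + Δv.
0–5 s: ½(3 + -6)(5) = -7.5 m/s
5–9 s: ½(-6 + 11)(4) = 10 m/s
9–15 s: ½(11 + 12)(6) = 69 m/s
Δv = 71.5 m/s, so v(15) = -1 + (71.5) = 70.5 m/s.

70.5 m/s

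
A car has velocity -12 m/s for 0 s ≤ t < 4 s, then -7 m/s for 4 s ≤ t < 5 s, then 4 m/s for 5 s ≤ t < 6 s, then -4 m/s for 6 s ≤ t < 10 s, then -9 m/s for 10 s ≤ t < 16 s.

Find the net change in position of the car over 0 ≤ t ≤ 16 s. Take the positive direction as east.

Net displacement equals the area under the velocity-time graph (areas below the axis count negative).
0–4 s: -12 × 4 = -48 m
4–5 s: -7 × 1 = -7 m
5–6 s: 4 × 1 = 4 m
6–10 s: -4 × 4 = -16 m
10–16 s: -9 × 6 = -54 m
Net displacement = -121 m

-121 m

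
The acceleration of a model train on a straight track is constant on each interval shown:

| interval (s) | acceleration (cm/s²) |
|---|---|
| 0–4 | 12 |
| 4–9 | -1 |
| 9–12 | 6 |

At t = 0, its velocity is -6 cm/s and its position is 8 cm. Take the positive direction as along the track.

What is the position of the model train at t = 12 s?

On each constant-a segment, Δv = aΔt and Δx = v₀Δt + ½aΔt²; chain segment to segment.
0–4 s: v starts -6 cm/s; Δx = -6·4 + ½·12·4² = 72 cm; v ends 42 cm/s.
4–9 s: v starts 42 cm/s; Δx = 42·5 + ½·-1·5² = 197.5 cm; v ends 37 cm/s.
9–12 s: v starts 37 cm/s; Δx = 37·3 + ½·6·3² = 138 cm; v ends 55 cm/s.
x(12) = 8 + Σ Δx = 415.5 cm.

415.5 cm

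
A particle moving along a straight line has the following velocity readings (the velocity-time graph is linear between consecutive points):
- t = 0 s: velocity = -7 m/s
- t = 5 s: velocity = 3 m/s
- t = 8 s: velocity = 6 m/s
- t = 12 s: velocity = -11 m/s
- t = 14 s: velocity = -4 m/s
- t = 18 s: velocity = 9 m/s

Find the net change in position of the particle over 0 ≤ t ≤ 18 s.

Net displacement equals the area under the velocity-time graph (areas below the axis count negative).
0–5 s: ½(-7 + 3)(5) = -10 m
5–8 s: ½(3 + 6)(3) = 13.5 m
8–12 s: ½(6 + -11)(4) = -10 m
12–14 s: ½(-11 + -4)(2) = -15 m
14–18 s: ½(-4 + 9)(4) = 10 m
Net displacement = -11.5 m

-11.5 m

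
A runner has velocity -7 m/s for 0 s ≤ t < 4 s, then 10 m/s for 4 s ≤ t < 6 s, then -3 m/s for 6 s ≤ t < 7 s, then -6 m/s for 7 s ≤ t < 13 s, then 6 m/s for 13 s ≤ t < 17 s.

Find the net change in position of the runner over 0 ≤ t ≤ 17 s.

-23 m

Net displacement equals the area under the velocity-time graph (areas below the axis count negative).
0–4 s: -7 × 4 = -28 m
4–6 s: 10 × 2 = 20 m
6–7 s: -3 × 1 = -3 m
7–13 s: -6 × 6 = -36 m
13–17 s: 6 × 4 = 24 m
Net displacement = -23 m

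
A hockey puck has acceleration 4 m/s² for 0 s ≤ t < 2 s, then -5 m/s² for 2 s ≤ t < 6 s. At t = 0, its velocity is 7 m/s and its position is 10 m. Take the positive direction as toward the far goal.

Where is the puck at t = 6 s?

On each constant-a segment, Δv = aΔt and Δx = v₀Δt + ½aΔt²; chain segment to segment.
0–2 s: v starts 7 m/s; Δx = 7·2 + ½·4·2² = 22 m; v ends 15 m/s.
2–6 s: v starts 15 m/s; Δx = 15·4 + ½·-5·4² = 20 m; v ends -5 m/s.
x(6) = 10 + Σ Δx = 52 m.

52 m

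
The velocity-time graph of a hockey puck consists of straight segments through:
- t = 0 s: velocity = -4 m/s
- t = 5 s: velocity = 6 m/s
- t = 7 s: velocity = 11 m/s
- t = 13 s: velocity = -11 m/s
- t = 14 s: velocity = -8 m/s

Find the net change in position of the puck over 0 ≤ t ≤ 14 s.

Net displacement equals the area under the velocity-time graph (areas below the axis count negative).
0–5 s: ½(-4 + 6)(5) = 5 m
5–7 s: ½(6 + 11)(2) = 17 m
7–13 s: ½(11 + -11)(6) = 0 m
13–14 s: ½(-11 + -8)(1) = -9.5 m
Net displacement = 12.5 m

12.5 m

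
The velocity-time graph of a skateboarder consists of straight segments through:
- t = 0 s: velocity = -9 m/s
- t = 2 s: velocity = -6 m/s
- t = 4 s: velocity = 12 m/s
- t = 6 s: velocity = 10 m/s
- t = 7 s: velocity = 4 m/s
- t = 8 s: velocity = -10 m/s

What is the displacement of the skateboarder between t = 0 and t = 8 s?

17 m

Displacement is the signed area under the v-t curve.
0–2 s: ½(-9 + -6)(2) = -15 m
2–4 s: ½(-6 + 12)(2) = 6 m
4–6 s: ½(12 + 10)(2) = 22 m
6–7 s: ½(10 + 4)(1) = 7 m
7–8 s: ½(4 + -10)(1) = -3 m
Net displacement = 17 m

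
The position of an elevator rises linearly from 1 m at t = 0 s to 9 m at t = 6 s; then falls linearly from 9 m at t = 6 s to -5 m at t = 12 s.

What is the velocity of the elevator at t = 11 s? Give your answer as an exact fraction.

Velocity is the slope of the x-t graph on 6–12 s: (-5 − 9)/(12 − 6) = -7/3 m/s.

-7/3 m/s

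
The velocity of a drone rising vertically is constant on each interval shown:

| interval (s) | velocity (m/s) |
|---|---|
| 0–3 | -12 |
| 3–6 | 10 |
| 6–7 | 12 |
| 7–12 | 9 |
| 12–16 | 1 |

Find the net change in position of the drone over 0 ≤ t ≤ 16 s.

Net displacement equals the area under the velocity-time graph (areas below the axis count negative).
0–3 s: -12 × 3 = -36 m
3–6 s: 10 × 3 = 30 m
6–7 s: 12 × 1 = 12 m
7–12 s: 9 × 5 = 45 m
12–16 s: 1 × 4 = 4 m
Net displacement = 55 m

55 m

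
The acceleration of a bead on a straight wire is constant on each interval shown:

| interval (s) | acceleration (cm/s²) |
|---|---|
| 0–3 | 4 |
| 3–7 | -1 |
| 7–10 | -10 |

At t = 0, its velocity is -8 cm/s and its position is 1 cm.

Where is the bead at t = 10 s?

-42 cm

On each constant-a segment, Δv = aΔt and Δx = v₀Δt + ½aΔt²; chain segment to segment.
0–3 s: v starts -8 cm/s; Δx = -8·3 + ½·4·3² = -6 cm; v ends 4 cm/s.
3–7 s: v starts 4 cm/s; Δx = 4·4 + ½·-1·4² = 8 cm; v ends 0 cm/s.
7–10 s: v starts 0 cm/s; Δx = 0·3 + ½·-10·3² = -45 cm; v ends -30 cm/s.
x(10) = 1 + Σ Δx = -42 cm.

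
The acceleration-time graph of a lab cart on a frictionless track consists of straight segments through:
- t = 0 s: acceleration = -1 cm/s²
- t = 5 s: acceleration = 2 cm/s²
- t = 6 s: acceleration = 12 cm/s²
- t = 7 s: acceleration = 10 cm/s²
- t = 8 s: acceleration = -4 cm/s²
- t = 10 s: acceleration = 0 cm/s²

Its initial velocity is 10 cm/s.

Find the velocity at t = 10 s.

Δv equals the area under the a-t graph; then v = v₀ + Δv.
0–5 s: ½(-1 + 2)(5) = 2.5 cm/s
5–6 s: ½(2 + 12)(1) = 7 cm/s
6–7 s: ½(12 + 10)(1) = 11 cm/s
7–8 s: ½(10 + -4)(1) = 3 cm/s
8–10 s: ½(-4 + 0)(2) = -4 cm/s
Δv = 19.5 cm/s, so v(10) = 10 + (19.5) = 29.5 cm/s.

29.5 cm/s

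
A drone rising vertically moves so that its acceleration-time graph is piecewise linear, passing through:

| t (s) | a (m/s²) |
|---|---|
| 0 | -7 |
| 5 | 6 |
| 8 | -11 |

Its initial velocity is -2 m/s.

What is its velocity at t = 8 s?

-12 m/s

Δv equals the area under the a-t graph; then v = v₀ + Δv.
0–5 s: ½(-7 + 6)(5) = -2.5 m/s
5–8 s: ½(6 + -11)(3) = -7.5 m/s
Δv = -10 m/s, so v(8) = -2 + (-10) = -12 m/s.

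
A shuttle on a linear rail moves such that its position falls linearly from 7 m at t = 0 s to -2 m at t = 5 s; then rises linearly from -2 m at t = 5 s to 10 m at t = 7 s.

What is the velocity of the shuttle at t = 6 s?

Velocity is the slope of the x-t graph on 5–7 s: (10 − -2)/(7 − 5) = 6 m/s.

6 m/s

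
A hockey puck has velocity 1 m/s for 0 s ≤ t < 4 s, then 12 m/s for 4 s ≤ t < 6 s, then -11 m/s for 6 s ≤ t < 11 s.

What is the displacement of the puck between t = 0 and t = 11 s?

Displacement is the signed area under the v-t curve.
0–4 s: 1 × 4 = 4 m
4–6 s: 12 × 2 = 24 m
6–11 s: -11 × 5 = -55 m
Net displacement = -27 m

-27 m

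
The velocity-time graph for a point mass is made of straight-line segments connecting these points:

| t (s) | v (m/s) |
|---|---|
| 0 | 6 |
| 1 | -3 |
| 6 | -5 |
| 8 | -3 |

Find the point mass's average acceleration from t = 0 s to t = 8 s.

Average acceleration = Δv/Δt = (-3 − 6)/(8 − 0) = -1.125 m/s².

-1.125 m/s²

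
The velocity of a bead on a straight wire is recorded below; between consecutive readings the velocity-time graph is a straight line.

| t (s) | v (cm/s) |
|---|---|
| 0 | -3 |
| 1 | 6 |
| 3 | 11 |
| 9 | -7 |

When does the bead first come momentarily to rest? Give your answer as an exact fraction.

v changes sign on 0–1 s (from -3 to 6); the graph is linear there, so v = 0 at t = 0 + (3)·(1 − 0)/(6 − -3) = 1/3 s.

t = 1/3 s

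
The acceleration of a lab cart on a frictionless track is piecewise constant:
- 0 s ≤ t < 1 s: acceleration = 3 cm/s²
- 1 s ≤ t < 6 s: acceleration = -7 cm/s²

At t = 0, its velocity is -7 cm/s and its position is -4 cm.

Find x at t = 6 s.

On each constant-a segment, Δv = aΔt and Δx = v₀Δt + ½aΔt²; chain segment to segment.
0–1 s: v starts -7 cm/s; Δx = -7·1 + ½·3·1² = -5.5 cm; v ends -4 cm/s.
1–6 s: v starts -4 cm/s; Δx = -4·5 + ½·-7·5² = -107.5 cm; v ends -39 cm/s.
x(6) = -4 + Σ Δx = -117 cm.

-117 cm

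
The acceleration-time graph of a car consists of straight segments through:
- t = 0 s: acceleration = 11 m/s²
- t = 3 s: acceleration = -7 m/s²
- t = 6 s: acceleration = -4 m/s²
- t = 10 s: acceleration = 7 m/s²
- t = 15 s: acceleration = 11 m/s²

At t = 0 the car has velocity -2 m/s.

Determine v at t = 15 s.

Δv equals the area under the a-t graph; then v = v₀ + Δv.
0–3 s: ½(11 + -7)(3) = 6 m/s
3–6 s: ½(-7 + -4)(3) = -16.5 m/s
6–10 s: ½(-4 + 7)(4) = 6 m/s
10–15 s: ½(7 + 11)(5) = 45 m/s
Δv = 40.5 m/s, so v(15) = -2 + (40.5) = 38.5 m/s.

38.5 m/s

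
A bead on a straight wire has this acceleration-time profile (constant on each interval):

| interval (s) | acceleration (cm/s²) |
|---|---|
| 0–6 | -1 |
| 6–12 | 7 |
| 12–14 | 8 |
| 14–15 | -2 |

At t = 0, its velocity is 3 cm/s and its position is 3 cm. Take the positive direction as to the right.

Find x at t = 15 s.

On each constant-a segment, Δv = aΔt and Δx = v₀Δt + ½aΔt²; chain segment to segment.
0–6 s: v starts 3 cm/s; Δx = 3·6 + ½·-1·6² = 0 cm; v ends -3 cm/s.
6–12 s: v starts -3 cm/s; Δx = -3·6 + ½·7·6² = 108 cm; v ends 39 cm/s.
12–14 s: v starts 39 cm/s; Δx = 39·2 + ½·8·2² = 94 cm; v ends 55 cm/s.
14–15 s: v starts 55 cm/s; Δx = 55·1 + ½·-2·1² = 54 cm; v ends 53 cm/s.
x(15) = 3 + Σ Δx = 259 cm.

259 cm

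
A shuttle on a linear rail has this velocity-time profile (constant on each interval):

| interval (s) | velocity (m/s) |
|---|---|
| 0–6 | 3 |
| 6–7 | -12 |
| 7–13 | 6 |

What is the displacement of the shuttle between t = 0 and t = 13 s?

42 m

Displacement is the signed area under the v-t curve.
0–6 s: 3 × 6 = 18 m
6–7 s: -12 × 1 = -12 m
7–13 s: 6 × 6 = 36 m
Net displacement = 42 m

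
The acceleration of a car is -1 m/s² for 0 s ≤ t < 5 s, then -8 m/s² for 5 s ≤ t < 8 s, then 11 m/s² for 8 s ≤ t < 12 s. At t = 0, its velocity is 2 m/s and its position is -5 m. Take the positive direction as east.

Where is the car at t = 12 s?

On each constant-a segment, Δv = aΔt and Δx = v₀Δt + ½aΔt²; chain segment to segment.
0–5 s: v starts 2 m/s; Δx = 2·5 + ½·-1·5² = -2.5 m; v ends -3 m/s.
5–8 s: v starts -3 m/s; Δx = -3·3 + ½·-8·3² = -45 m; v ends -27 m/s.
8–12 s: v starts -27 m/s; Δx = -27·4 + ½·11·4² = -20 m; v ends 17 m/s.
x(12) = -5 + Σ Δx = -72.5 m.

-72.5 m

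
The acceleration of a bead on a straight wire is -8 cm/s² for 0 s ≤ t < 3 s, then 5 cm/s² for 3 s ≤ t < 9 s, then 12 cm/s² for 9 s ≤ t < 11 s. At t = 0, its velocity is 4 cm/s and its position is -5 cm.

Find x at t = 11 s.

-15 cm

On each constant-a segment, Δv = aΔt and Δx = v₀Δt + ½aΔt²; chain segment to segment.
0–3 s: v starts 4 cm/s; Δx = 4·3 + ½·-8·3² = -24 cm; v ends -20 cm/s.
3–9 s: v starts -20 cm/s; Δx = -20·6 + ½·5·6² = -30 cm; v ends 10 cm/s.
9–11 s: v starts 10 cm/s; Δx = 10·2 + ½·12·2² = 44 cm; v ends 34 cm/s.
x(11) = -5 + Σ Δx = -15 cm.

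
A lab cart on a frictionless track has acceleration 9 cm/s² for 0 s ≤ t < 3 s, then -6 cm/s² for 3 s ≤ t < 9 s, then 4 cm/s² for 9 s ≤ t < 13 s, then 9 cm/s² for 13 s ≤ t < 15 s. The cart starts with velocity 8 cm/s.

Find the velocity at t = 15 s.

33 cm/s

Δv equals the area under the a-t graph; then v = v₀ + Δv.
0–3 s: 9 × 3 = 27 cm/s
3–9 s: -6 × 6 = -36 cm/s
9–13 s: 4 × 4 = 16 cm/s
13–15 s: 9 × 2 = 18 cm/s
Δv = 25 cm/s, so v(15) = 8 + (25) = 33 cm/s.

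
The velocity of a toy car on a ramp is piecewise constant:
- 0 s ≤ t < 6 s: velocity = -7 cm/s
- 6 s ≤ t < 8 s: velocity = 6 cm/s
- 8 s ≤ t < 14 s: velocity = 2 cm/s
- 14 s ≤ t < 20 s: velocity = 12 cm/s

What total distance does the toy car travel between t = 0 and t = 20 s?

Total distance travelled is ∫|v| dt — sum the magnitudes of each area piece.
0–6 s: |-7| × 6 = 42 cm
6–8 s: |6| × 2 = 12 cm
8–14 s: |2| × 6 = 12 cm
14–20 s: |12| × 6 = 72 cm
Total distance = 138 cm

138 cm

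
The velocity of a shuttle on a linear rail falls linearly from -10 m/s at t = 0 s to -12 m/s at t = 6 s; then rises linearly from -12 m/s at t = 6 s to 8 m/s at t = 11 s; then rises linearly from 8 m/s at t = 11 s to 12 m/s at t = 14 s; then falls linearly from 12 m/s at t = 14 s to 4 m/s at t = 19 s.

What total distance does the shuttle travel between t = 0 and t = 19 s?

Distance (not displacement) is the total path length: add the absolute areas under v-t.
0–6 s: |½(-10 + -12)(6)| = 66 m
6–11 s: v = 0 at t = 9 s; triangle areas 18 + 8 = 26 m
11–14 s: |½(8 + 12)(3)| = 30 m
14–19 s: |½(12 + 4)(5)| = 40 m
Total distance = 162 m

162 m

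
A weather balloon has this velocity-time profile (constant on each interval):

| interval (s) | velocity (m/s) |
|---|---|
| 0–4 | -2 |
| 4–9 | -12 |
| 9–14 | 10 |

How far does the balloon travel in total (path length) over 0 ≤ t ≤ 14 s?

Distance (not displacement) is the total path length: add the absolute areas under v-t.
0–4 s: |-2| × 4 = 8 m
4–9 s: |-12| × 5 = 60 m
9–14 s: |10| × 5 = 50 m
Total distance = 118 m

118 m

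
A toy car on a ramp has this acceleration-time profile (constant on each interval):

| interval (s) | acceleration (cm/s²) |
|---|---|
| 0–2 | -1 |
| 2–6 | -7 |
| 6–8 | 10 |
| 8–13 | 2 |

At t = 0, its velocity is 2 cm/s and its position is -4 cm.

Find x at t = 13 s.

-109 cm

On each constant-a segment, Δv = aΔt and Δx = v₀Δt + ½aΔt²; chain segment to segment.
0–2 s: v starts 2 cm/s; Δx = 2·2 + ½·-1·2² = 2 cm; v ends 0 cm/s.
2–6 s: v starts 0 cm/s; Δx = 0·4 + ½·-7·4² = -56 cm; v ends -28 cm/s.
6–8 s: v starts -28 cm/s; Δx = -28·2 + ½·10·2² = -36 cm; v ends -8 cm/s.
8–13 s: v starts -8 cm/s; Δx = -8·5 + ½·2·5² = -15 cm; v ends 2 cm/s.
x(13) = -4 + Σ Δx = -109 cm.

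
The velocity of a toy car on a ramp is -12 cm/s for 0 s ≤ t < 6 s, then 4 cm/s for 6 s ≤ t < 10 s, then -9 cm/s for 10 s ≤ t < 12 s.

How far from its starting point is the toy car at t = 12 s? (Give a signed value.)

-74 cm

Displacement is the signed area under the v-t curve.
0–6 s: -12 × 6 = -72 cm
6–10 s: 4 × 4 = 16 cm
10–12 s: -9 × 2 = -18 cm
Net displacement = -74 cm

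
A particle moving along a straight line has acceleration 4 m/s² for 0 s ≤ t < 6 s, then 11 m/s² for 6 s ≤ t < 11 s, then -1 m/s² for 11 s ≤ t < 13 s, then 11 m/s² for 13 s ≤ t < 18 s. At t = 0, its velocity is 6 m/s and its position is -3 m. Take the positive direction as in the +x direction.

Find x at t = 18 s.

1113 m

On each constant-a segment, Δv = aΔt and Δx = v₀Δt + ½aΔt²; chain segment to segment.
0–6 s: v starts 6 m/s; Δx = 6·6 + ½·4·6² = 108 m; v ends 30 m/s.
6–11 s: v starts 30 m/s; Δx = 30·5 + ½·11·5² = 287.5 m; v ends 85 m/s.
11–13 s: v starts 85 m/s; Δx = 85·2 + ½·-1·2² = 168 m; v ends 83 m/s.
13–18 s: v starts 83 m/s; Δx = 83·5 + ½·11·5² = 552.5 m; v ends 138 m/s.
x(18) = -3 + Σ Δx = 1113 m.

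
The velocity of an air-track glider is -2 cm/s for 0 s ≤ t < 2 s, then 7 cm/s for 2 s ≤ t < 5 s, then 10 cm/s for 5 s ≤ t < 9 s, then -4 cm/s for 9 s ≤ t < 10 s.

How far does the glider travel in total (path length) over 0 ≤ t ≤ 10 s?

69 cm

Distance (not displacement) is the total path length: add the absolute areas under v-t.
0–2 s: |-2| × 2 = 4 cm
2–5 s: |7| × 3 = 21 cm
5–9 s: |10| × 4 = 40 cm
9–10 s: |-4| × 1 = 4 cm
Total distance = 69 cm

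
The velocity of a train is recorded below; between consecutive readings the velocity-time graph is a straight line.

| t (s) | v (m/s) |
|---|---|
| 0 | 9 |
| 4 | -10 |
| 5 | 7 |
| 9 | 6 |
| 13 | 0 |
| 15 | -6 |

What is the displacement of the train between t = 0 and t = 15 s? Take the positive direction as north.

28.5 m

Displacement is the signed area under the v-t curve.
0–4 s: ½(9 + -10)(4) = -2 m
4–5 s: ½(-10 + 7)(1) = -1.5 m
5–9 s: ½(7 + 6)(4) = 26 m
9–13 s: ½(6 + 0)(4) = 12 m
13–15 s: ½(0 + -6)(2) = -6 m
Net displacement = 28.5 m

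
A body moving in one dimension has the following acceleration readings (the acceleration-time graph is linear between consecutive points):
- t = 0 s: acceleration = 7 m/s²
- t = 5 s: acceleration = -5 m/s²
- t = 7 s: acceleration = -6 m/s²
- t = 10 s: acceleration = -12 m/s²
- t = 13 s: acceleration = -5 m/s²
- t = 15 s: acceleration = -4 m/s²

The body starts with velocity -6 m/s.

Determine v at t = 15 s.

Δv equals the area under the a-t graph; then v = v₀ + Δv.
0–5 s: ½(7 + -5)(5) = 5 m/s
5–7 s: ½(-5 + -6)(2) = -11 m/s
7–10 s: ½(-6 + -12)(3) = -27 m/s
10–13 s: ½(-12 + -5)(3) = -25.5 m/s
13–15 s: ½(-5 + -4)(2) = -9 m/s
Δv = -67.5 m/s, so v(15) = -6 + (-67.5) = -73.5 m/s.

-73.5 m/s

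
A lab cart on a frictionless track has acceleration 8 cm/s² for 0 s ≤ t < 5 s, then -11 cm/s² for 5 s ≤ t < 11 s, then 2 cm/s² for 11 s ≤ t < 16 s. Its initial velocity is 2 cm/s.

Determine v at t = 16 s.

-14 cm/s

Δv equals the area under the a-t graph; then v = v₀ + Δv.
0–5 s: 8 × 5 = 40 cm/s
5–11 s: -11 × 6 = -66 cm/s
11–16 s: 2 × 5 = 10 cm/s
Δv = -16 cm/s, so v(16) = 2 + (-16) = -14 cm/s.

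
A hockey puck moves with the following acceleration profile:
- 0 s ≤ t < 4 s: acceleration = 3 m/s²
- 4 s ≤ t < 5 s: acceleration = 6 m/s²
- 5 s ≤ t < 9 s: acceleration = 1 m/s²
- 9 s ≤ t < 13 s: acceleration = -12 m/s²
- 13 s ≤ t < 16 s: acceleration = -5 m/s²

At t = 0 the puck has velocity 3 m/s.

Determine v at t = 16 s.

-38 m/s

Δv equals the area under the a-t graph; then v = v₀ + Δv.
0–4 s: 3 × 4 = 12 m/s
4–5 s: 6 × 1 = 6 m/s
5–9 s: 1 × 4 = 4 m/s
9–13 s: -12 × 4 = -48 m/s
13–16 s: -5 × 3 = -15 m/s
Δv = -41 m/s, so v(16) = 3 + (-41) = -38 m/s.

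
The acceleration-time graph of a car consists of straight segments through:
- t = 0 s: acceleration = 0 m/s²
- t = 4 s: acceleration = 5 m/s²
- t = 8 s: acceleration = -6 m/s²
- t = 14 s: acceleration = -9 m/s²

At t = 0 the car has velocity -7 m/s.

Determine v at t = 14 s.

-44 m/s

Δv equals the area under the a-t graph; then v = v₀ + Δv.
0–4 s: ½(0 + 5)(4) = 10 m/s
4–8 s: ½(5 + -6)(4) = -2 m/s
8–14 s: ½(-6 + -9)(6) = -45 m/s
Δv = -37 m/s, so v(14) = -7 + (-37) = -44 m/s.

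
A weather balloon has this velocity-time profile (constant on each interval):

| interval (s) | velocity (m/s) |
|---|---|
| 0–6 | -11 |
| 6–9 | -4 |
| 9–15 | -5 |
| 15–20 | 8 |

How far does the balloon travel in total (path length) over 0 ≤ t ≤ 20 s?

148 m

Distance (not displacement) is the total path length: add the absolute areas under v-t.
0–6 s: |-11| × 6 = 66 m
6–9 s: |-4| × 3 = 12 m
9–15 s: |-5| × 6 = 30 m
15–20 s: |8| × 5 = 40 m
Total distance = 148 m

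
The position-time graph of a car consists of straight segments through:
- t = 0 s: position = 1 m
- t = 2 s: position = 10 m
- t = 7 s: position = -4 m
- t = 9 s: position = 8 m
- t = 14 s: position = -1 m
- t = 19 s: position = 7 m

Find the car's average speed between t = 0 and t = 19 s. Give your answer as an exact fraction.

Average speed = (total path length)/(elapsed time); on a piecewise-linear x-t graph the path length is Σ|Δx|.
0–2 s: |Δx| = |10 − 1| = 9 m
2–7 s: |Δx| = |-4 − 10| = 14 m
7–9 s: |Δx| = |8 − -4| = 12 m
9–14 s: |Δx| = |-1 − 8| = 9 m
14–19 s: |Δx| = |7 − -1| = 8 m
Total path = 52 m; average speed = 52/19 = 52/19 m/s.

52/19 m/s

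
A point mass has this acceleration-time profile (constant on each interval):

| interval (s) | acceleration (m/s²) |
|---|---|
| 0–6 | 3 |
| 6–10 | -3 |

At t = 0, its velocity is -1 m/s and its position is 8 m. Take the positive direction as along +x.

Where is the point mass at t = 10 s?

100 m

On each constant-a segment, Δv = aΔt and Δx = v₀Δt + ½aΔt²; chain segment to segment.
0–6 s: v starts -1 m/s; Δx = -1·6 + ½·3·6² = 48 m; v ends 17 m/s.
6–10 s: v starts 17 m/s; Δx = 17·4 + ½·-3·4² = 44 m; v ends 5 m/s.
x(10) = 8 + Σ Δx = 100 m.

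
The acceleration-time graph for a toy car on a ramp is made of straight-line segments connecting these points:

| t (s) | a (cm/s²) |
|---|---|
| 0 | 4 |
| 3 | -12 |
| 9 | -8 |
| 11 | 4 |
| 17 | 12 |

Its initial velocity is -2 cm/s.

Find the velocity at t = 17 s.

Δv equals the area under the a-t graph; then v = v₀ + Δv.
0–3 s: ½(4 + -12)(3) = -12 cm/s
3–9 s: ½(-12 + -8)(6) = -60 cm/s
9–11 s: ½(-8 + 4)(2) = -4 cm/s
11–17 s: ½(4 + 12)(6) = 48 cm/s
Δv = -28 cm/s, so v(17) = -2 + (-28) = -30 cm/s.

-30 cm/s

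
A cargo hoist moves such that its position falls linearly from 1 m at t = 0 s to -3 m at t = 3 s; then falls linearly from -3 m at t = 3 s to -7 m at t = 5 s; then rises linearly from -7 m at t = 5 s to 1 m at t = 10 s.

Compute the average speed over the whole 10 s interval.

1.6 m/s

Average speed = (total path length)/(elapsed time); on a piecewise-linear x-t graph the path length is Σ|Δx|.
0–3 s: |Δx| = |-3 − 1| = 4 m
3–5 s: |Δx| = |-7 − -3| = 4 m
5–10 s: |Δx| = |1 − -7| = 8 m
Total path = 16 m; average speed = 16/10 = 1.6 m/s.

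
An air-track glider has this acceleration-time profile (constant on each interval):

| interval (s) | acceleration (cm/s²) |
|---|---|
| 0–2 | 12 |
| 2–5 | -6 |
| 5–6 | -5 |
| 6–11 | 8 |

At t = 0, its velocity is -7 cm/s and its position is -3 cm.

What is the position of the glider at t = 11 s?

97.5 cm

On each constant-a segment, Δv = aΔt and Δx = v₀Δt + ½aΔt²; chain segment to segment.
0–2 s: v starts -7 cm/s; Δx = -7·2 + ½·12·2² = 10 cm; v ends 17 cm/s.
2–5 s: v starts 17 cm/s; Δx = 17·3 + ½·-6·3² = 24 cm; v ends -1 cm/s.
5–6 s: v starts -1 cm/s; Δx = -1·1 + ½·-5·1² = -3.5 cm; v ends -6 cm/s.
6–11 s: v starts -6 cm/s; Δx = -6·5 + ½·8·5² = 70 cm; v ends 34 cm/s.
x(11) = -3 + Σ Δx = 97.5 cm.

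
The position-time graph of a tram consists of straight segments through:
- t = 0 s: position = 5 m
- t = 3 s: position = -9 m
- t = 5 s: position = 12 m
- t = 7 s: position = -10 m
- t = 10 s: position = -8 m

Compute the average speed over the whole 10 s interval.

5.9 m/s

Average speed = (total path length)/(elapsed time); on a piecewise-linear x-t graph the path length is Σ|Δx|.
0–3 s: |Δx| = |-9 − 5| = 14 m
3–5 s: |Δx| = |12 − -9| = 21 m
5–7 s: |Δx| = |-10 − 12| = 22 m
7–10 s: |Δx| = |-8 − -10| = 2 m
Total path = 59 m; average speed = 59/10 = 5.9 m/s.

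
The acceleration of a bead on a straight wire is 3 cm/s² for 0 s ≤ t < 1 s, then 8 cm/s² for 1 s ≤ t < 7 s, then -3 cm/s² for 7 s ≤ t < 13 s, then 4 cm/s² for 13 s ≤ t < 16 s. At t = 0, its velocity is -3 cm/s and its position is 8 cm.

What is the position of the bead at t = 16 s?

On each constant-a segment, Δv = aΔt and Δx = v₀Δt + ½aΔt²; chain segment to segment.
0–1 s: v starts -3 cm/s; Δx = -3·1 + ½·3·1² = -1.5 cm; v ends 0 cm/s.
1–7 s: v starts 0 cm/s; Δx = 0·6 + ½·8·6² = 144 cm; v ends 48 cm/s.
7–13 s: v starts 48 cm/s; Δx = 48·6 + ½·-3·6² = 234 cm; v ends 30 cm/s.
13–16 s: v starts 30 cm/s; Δx = 30·3 + ½·4·3² = 108 cm; v ends 42 cm/s.
x(16) = 8 + Σ Δx = 492.5 cm.

492.5 cm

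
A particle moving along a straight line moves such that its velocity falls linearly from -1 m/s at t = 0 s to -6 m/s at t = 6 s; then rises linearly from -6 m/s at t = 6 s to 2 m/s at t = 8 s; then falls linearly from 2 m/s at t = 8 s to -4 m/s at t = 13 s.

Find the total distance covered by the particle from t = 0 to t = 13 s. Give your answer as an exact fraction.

Total distance travelled is ∫|v| dt — sum the magnitudes of each area piece.
0–6 s: |½(-1 + -6)(6)| = 21 m
6–8 s: v = 0 at t = 7.5 s; triangle areas 4.5 + 0.5 = 5 m
8–13 s: v = 0 at t = 29/3 s; triangle areas 5/3 + 20/3 = 25/3 m
Total distance = 103/3 m

103/3 m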